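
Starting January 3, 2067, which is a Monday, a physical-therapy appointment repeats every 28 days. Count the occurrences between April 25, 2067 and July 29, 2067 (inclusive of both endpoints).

4

Occurrences land 28·i days after January 3, 2067 for i = 0, 1, 2, …
April 25, 2067 is 112 days after the start; 112 ÷ 28 = 4 remainder 0. First occurrence in the window: #5 on April 25, 2067 (4×28 = 112 days in).
July 29, 2067 is 207 days after the start; 207 ÷ 28 = 7 remainder 11. Last occurrence in the window: #8 on July 18, 2067.
Occurrences #5 through #8: 4 in total.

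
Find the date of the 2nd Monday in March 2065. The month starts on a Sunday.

March 2065 begins on a Sunday, so the first Monday is March 2 (1 day later).
The 2nd Monday is 1 weeks later: 2 + 7 = 9.

March 9, 2065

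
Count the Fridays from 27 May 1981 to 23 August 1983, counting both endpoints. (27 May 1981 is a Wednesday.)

117

27 May 1981 is a Wednesday; the first Friday on or after it is 29 May 1981 (2 days later).
From 29 May 1981 to 23 August 1983: 216 + 365 + 235 = 816 days (rest of 1981, 1982, to 23 August 1983 in 1983).
816 ÷ 7 = 116 full weeks with remainder 4, so 116 more Fridays after the first → 117.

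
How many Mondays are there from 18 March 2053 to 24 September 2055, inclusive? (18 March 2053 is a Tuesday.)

18 March 2053 is a Tuesday; the first Monday on or after it is 24 March 2053 (6 days later).
From 24 March 2053 to 24 September 2055: 282 + 365 + 267 = 914 days (rest of 2053, 2054, to 24 September 2055 in 2055).
914 ÷ 7 = 130 full weeks with remainder 4, so 130 more Mondays after the first → 131.

131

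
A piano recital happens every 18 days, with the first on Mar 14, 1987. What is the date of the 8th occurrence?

Jul 18, 1987

The 8th occurrence is 7 intervals after the first: 7 × 18 = 126 days after Mar 14, 1987.
Mar has 31 days — 17 days to the end of Mar leaves 109.
Apr has 30 days (79 left).
May has 31 days (48 left).
Jun has 30 days (18 left).
18 days into Jul → Jul 18, 1987.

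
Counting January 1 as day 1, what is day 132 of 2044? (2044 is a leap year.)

January has 31 days (132 − 31 = 101 remain).
February has 29 days (101 − 29 = 72 remain).
March has 31 days (72 − 31 = 41 remain).
April has 30 days (41 − 30 = 11 remain).
11 into May → May 11.

11 May 2044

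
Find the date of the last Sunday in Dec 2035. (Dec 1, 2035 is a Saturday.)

Dec 2035 begins on a Saturday, so the first Sunday is Dec 2 (1 day later).
Dec 2035 has 31 days. Adding weeks: 2, 9, 16, 23, 30 — the last one ≤ 31 is the 30th.

Dec 30, 2035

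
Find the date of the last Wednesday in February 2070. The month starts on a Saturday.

26 February 2070

February 2070 begins on a Saturday, so the first Wednesday is February 5 (4 days later).
February 2070 has 28 days. Adding weeks: 5, 12, 19, 26 — the last one ≤ 28 is the 26th.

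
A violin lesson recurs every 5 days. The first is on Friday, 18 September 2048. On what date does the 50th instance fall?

21 May 2049

The 50th occurrence is 49 intervals after the first: 49 × 5 = 245 days after 18 September 2048.
September has 30 days — 12 days to the end of September leaves 233.
October has 31 days (202 left).
November has 30 days (172 left).
December has 31 days (141 left).
January has 31 days (110 left).
February has 28 days (82 left).
March has 31 days (51 left).
April has 30 days (21 left).
21 days into May → 21 May 2049.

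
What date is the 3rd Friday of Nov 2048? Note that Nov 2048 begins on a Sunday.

Nov 2048 begins on a Sunday, so the first Friday is Nov 6 (5 days later).
The 3rd Friday is 2 weeks later: 6 + 14 = 20.

Nov 20, 2048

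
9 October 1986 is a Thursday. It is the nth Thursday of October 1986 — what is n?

2nd

Day 9 falls in week ⌈9/7⌉ of the month.
Days 1–7 hold the 1st Thursday, 8–14 the 2nd, 15–21 the 3rd, 22–28 the 4th, 29–31 the 5th.
9 is in the range for the 2nd.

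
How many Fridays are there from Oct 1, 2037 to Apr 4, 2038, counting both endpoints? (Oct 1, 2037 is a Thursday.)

27

Oct 1, 2037 is a Thursday; the first Friday on or after it is Oct 2, 2037 (1 day later).
From Oct 2, 2037 to Apr 4, 2038: 29 + 30 + 31 + 31 + 28 + 31 + 4 = 184 days (rest of Oct, Nov, Dec, Jan, Feb, Mar, Apr).
184 ÷ 7 = 26 full weeks with remainder 2, so 26 more Fridays after the first → 27.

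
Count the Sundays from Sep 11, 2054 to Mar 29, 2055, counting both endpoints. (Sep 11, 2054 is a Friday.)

Sep 11, 2054 is a Friday; the first Sunday on or after it is Sep 13, 2054 (2 days later).
From Sep 13, 2054 to Mar 29, 2055: 17 + 31 + 30 + 31 + 31 + 28 + 29 = 197 days (rest of Sep, Oct, Nov, Dec, Jan, Feb, Mar).
197 ÷ 7 = 28 full weeks with remainder 1, so 28 more Sundays after the first → 29.

29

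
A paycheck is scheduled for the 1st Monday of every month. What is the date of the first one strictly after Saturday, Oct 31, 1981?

Oct 1981 starts on a Thursday, so its 1st Monday is Oct 5, 1981 (4 days in).
That is not after Oct 31, 1981, so look at Nov 1981.
Nov 1981 starts on a Sunday, so its 1st Monday is Nov 2, 1981 (1 day in).

Nov 2, 1981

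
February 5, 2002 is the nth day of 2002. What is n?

Days in months before February: 31 = 31.
Plus 5 days into February → day 36.

36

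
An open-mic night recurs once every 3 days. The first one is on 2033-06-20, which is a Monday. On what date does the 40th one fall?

The 40th occurrence is 39 intervals after the first: 39 × 3 = 117 days after 2033-06-20.
June has 30 days — 10 days to the end of June leaves 107.
July has 31 days (76 left).
August has 31 days (45 left).
September has 30 days (15 left).
15 days into October → 2033-10-15.

2033-10-15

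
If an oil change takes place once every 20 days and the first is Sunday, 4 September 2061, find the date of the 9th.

The 9th occurrence is 8 intervals after the first: 8 × 20 = 160 days after 4 September 2061.
September has 30 days — 26 days to the end of September leaves 134.
October has 31 days (103 left).
November has 30 days (73 left).
December has 31 days (42 left).
January has 31 days (11 left).
11 days into February → 11 February 2062.

11 February 2062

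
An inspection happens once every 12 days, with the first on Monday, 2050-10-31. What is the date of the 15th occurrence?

The 15th occurrence is 14 intervals after the first: 14 × 12 = 168 days after 2050-10-31.
October has 31 days — 0 days to the end of October leaves 168.
November has 30 days (138 left).
December has 31 days (107 left).
January has 31 days (76 left).
February has 28 days (48 left).
March has 31 days (17 left).
17 days into April → 2051-04-17.

2051-04-17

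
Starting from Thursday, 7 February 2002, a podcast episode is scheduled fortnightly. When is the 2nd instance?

The 2nd occurrence is 1 interval after the first: 1 × 14 = 14 days after 7 February 2002.
14 days later is 21 February 2002.

21 February 2002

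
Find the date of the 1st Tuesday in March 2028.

2028-03-07

March 2028 begins on a Wednesday, so the first Tuesday is March 7 (6 days later).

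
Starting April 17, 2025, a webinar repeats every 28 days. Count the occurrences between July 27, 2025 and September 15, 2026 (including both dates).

15

Occurrences land 28·i days after April 17, 2025 for i = 0, 1, 2, …
July 27, 2025 is 101 days after the start; 101 ÷ 28 = 3 remainder 17; since the remainder is 17, round up to i = 4. First occurrence in the window: #5 on August 7, 2025 (4×28 = 112 days in).
September 15, 2026 is 516 days after the start; 516 ÷ 28 = 18 remainder 12. Last occurrence in the window: #19 on September 3, 2026.
Occurrences #5 through #19: 15 in total.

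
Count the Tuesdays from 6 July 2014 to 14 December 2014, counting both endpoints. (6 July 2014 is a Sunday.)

23

6 July 2014 is a Sunday; the first Tuesday on or after it is 8 July 2014 (2 days later).
From 8 July 2014 to 14 December 2014: 23 + 31 + 30 + 31 + 30 + 14 = 159 days (rest of July, August, September, October, November, December).
159 ÷ 7 = 22 full weeks with remainder 5, so 22 more Tuesdays after the first → 23.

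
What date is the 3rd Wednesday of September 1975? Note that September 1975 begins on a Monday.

September 1975 begins on a Monday, so the first Wednesday is September 3 (2 days later).
The 3rd Wednesday is 2 weeks later: 3 + 14 = 17.

1975-09-17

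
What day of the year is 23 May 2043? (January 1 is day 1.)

Days in months before May: 31 + 28 + 31 + 30 = 120.
Plus 23 days into May → day 143.

143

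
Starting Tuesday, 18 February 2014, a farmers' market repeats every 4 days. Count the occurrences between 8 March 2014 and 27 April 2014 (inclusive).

13

Occurrences land 4·i days after 18 February 2014 for i = 0, 1, 2, …
8 March 2014 is 18 days after the start; 18 ÷ 4 = 4 remainder 2; since the remainder is 2, round up to i = 5. First occurrence in the window: #6 on 10 March 2014 (5×4 = 20 days in).
27 April 2014 is 68 days after the start; 68 ÷ 4 = 17 remainder 0. Last occurrence in the window: #18 on 27 April 2014.
Occurrences #6 through #18: 13 in total.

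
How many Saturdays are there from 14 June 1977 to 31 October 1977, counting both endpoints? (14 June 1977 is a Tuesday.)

14 June 1977 is a Tuesday; the first Saturday on or after it is 18 June 1977 (4 days later).
From 18 June 1977 to 31 October 1977: 12 + 31 + 31 + 30 + 31 = 135 days (rest of June, July, August, September, October).
135 ÷ 7 = 19 full weeks with remainder 2, so 19 more Saturdays after the first → 20.

20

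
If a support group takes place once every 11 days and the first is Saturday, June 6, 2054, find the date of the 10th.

September 13, 2054

The 10th occurrence is 9 intervals after the first: 9 × 11 = 99 days after June 6, 2054.
June has 30 days — 24 days to the end of June leaves 75.
July has 31 days (44 left).
August has 31 days (13 left).
13 days into September → September 13, 2054.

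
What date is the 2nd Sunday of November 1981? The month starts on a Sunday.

1981-11-08

November 1981 begins on a Sunday, so the first Sunday is November 1.
The 2nd Sunday is 1 weeks later: 1 + 7 = 8.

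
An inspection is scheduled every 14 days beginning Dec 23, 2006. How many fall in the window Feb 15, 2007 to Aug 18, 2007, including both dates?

14

Occurrences land 14·i days after Dec 23, 2006 for i = 0, 1, 2, …
Feb 15, 2007 is 54 days after the start; 54 ÷ 14 = 3 remainder 12; since the remainder is 12, round up to i = 4. First occurrence in the window: #5 on Feb 17, 2007 (4×14 = 56 days in).
Aug 18, 2007 is 238 days after the start; 238 ÷ 14 = 17 remainder 0. Last occurrence in the window: #18 on Aug 18, 2007.
Occurrences #5 through #18: 14 in total.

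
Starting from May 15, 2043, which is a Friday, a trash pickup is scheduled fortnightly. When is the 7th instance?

The 7th occurrence is 6 intervals after the first: 6 × 14 = 84 days after May 15, 2043.
May has 31 days — 16 days to the end of May leaves 68.
Jun has 30 days (38 left).
Jul has 31 days (7 left).
7 days into Aug → Aug 7, 2043.

Aug 7, 2043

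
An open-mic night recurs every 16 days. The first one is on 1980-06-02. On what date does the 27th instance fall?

1981-07-23

The 27th occurrence is 26 intervals after the first: 26 × 16 = 416 days after 1980-06-02.
June has 30 days — 28 days to the end of June leaves 388.
July has 31 days (357 left).
August has 31 days (326 left).
September has 30 days (296 left).
October has 31 days (265 left).
November has 30 days (235 left).
December has 31 days (204 left).
January has 31 days (173 left).
February has 28 days (145 left).
March has 31 days (114 left).
April has 30 days (84 left).
May has 31 days (53 left).
June has 30 days (23 left).
23 days into July → 1981-07-23.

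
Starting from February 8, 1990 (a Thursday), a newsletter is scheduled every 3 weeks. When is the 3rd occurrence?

The 3rd occurrence is 2 intervals after the first: 2 × 21 = 42 days after February 8, 1990.
February has 28 days — 20 days to the end of February leaves 22.
22 days into March → March 22, 1990.

March 22, 1990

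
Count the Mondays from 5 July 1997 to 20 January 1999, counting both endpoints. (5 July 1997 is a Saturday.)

81

5 July 1997 is a Saturday; the first Monday on or after it is 7 July 1997 (2 days later).
From 7 July 1997 to 20 January 1999: 177 + 365 + 20 = 562 days (rest of 1997, 1998, to 20 January 1999 in 1999).
562 ÷ 7 = 80 full weeks with remainder 2, so 80 more Mondays after the first → 81.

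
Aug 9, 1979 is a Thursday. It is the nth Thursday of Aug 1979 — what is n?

Day 9 falls in week ⌈9/7⌉ of the month.
Days 1–7 hold the 1st Thursday, 8–14 the 2nd, 15–21 the 3rd, 22–28 the 4th, 29–31 the 5th.
9 is in the range for the 2nd.

2nd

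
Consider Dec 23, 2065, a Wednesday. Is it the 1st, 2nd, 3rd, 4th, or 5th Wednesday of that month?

4th

Day 23 falls in week ⌈23/7⌉ of the month.
Days 1–7 hold the 1st Wednesday, 8–14 the 2nd, 15–21 the 3rd, 22–28 the 4th, 29–31 the 5th.
23 is in the range for the 4th.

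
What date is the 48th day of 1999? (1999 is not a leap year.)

January has 31 days (48 − 31 = 17 remain).
17 into February → February 17.

1999-02-17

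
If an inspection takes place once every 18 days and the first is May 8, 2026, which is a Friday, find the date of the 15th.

The 15th occurrence is 14 intervals after the first: 14 × 18 = 252 days after May 8, 2026.
May has 31 days — 23 days to the end of May leaves 229.
June has 30 days (199 left).
July has 31 days (168 left).
August has 31 days (137 left).
September has 30 days (107 left).
October has 31 days (76 left).
November has 30 days (46 left).
December has 31 days (15 left).
15 days into January → January 15, 2027.

January 15, 2027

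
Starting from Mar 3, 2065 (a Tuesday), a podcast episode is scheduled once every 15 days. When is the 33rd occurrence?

The 33rd occurrence is 32 intervals after the first: 32 × 15 = 480 days after Mar 3, 2065.
Mar has 31 days — 28 days to the end of Mar leaves 452.
From end of Mar to end of 2065 is 275 days (177 left).
Jan has 31 days (146 left).
Feb has 28 days (118 left).
Mar has 31 days (87 left).
Apr has 30 days (57 left).
May has 31 days (26 left).
26 days into Jun → Jun 26, 2066.

Jun 26, 2066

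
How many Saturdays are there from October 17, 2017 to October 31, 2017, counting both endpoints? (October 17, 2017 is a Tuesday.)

2

October 17, 2017 is a Tuesday; the first Saturday on or after it is October 21, 2017 (4 days later).
From October 21, 2017 to October 31, 2017 is 31 − 21 = 10 days.
10 ÷ 7 = 1 full weeks with remainder 3, so 1 more Saturdays after the first → 2.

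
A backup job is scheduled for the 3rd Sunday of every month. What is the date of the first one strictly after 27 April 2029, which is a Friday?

April 2029 starts on a Sunday; its first Sunday is the 1st, so the 3rd Sunday is the 15th — 15 April 2029.
That is not after 27 April 2029, so look at May 2029.
May 2029 starts on a Tuesday; its first Sunday is the 6th, so the 3rd Sunday is the 20th — 20 May 2029.

20 May 2029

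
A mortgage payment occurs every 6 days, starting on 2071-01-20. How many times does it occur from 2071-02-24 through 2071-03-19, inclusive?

Occurrences land 6·i days after 2071-01-20 for i = 0, 1, 2, …
2071-02-24 is 35 days after the start; 35 ÷ 6 = 5 remainder 5; since the remainder is 5, round up to i = 6. First occurrence in the window: #7 on 2071-02-25 (6×6 = 36 days in).
2071-03-19 is 58 days after the start; 58 ÷ 6 = 9 remainder 4. Last occurrence in the window: #10 on 2071-03-15.
Occurrences #7 through #10: 4 in total.

4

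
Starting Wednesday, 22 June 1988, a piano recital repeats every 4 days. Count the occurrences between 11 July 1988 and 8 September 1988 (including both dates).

Occurrences land 4·i days after 22 June 1988 for i = 0, 1, 2, …
11 July 1988 is 19 days after the start; 19 ÷ 4 = 4 remainder 3; since the remainder is 3, round up to i = 5. First occurrence in the window: #6 on 12 July 1988 (5×4 = 20 days in).
8 September 1988 is 78 days after the start; 78 ÷ 4 = 19 remainder 2. Last occurrence in the window: #20 on 6 September 1988.
Occurrences #6 through #20: 15 in total.

15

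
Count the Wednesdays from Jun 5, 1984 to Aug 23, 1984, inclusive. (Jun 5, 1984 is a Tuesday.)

Jun 5, 1984 is a Tuesday; the first Wednesday on or after it is Jun 6, 1984 (1 day later).
From Jun 6, 1984 to Aug 23, 1984: 24 + 31 + 23 = 78 days (rest of Jun, Jul, Aug).
78 ÷ 7 = 11 full weeks with remainder 1, so 11 more Wednesdays after the first → 12.

12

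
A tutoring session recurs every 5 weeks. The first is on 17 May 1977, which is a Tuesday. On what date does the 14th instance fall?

The 14th occurrence is 13 intervals after the first: 13 × 35 = 455 days after 17 May 1977.
May has 31 days — 14 days to the end of May leaves 441.
From end of May to end of 1977 is 214 days (227 left).
January has 31 days (196 left).
February has 28 days (168 left).
March has 31 days (137 left).
April has 30 days (107 left).
May has 31 days (76 left).
June has 30 days (46 left).
July has 31 days (15 left).
15 days into August → 15 August 1978.

15 August 1978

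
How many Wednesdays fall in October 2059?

October 1, 2059 is a Wednesday; the first Wednesday on or after it is October 1, 2059.
From October 1, 2059 to October 31, 2059 is 31 − 1 = 30 days.
30 ÷ 7 = 4 full weeks with remainder 2, so 4 more Wednesdays after the first → 5.

5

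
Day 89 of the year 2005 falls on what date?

Mar 30, 2005

Jan has 31 days (89 − 31 = 58 remain).
Feb has 28 days (58 − 28 = 30 remain).
30 into Mar → Mar 30.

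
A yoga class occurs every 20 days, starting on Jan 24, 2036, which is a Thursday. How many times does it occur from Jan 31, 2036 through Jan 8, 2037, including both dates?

Occurrences land 20·i days after Jan 24, 2036 for i = 0, 1, 2, …
Jan 31, 2036 is 7 days after the start; 7 ÷ 20 = 0 remainder 7; since the remainder is 7, round up to i = 1. First occurrence in the window: #2 on Feb 13, 2036 (1×20 = 20 days in).
Jan 8, 2037 is 350 days after the start; 350 ÷ 20 = 17 remainder 10. Last occurrence in the window: #18 on Dec 29, 2036.
Occurrences #2 through #18: 17 in total.

17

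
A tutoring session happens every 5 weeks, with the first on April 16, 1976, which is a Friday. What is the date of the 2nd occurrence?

May 21, 1976

The 2nd occurrence is 1 interval after the first: 1 × 35 = 35 days after April 16, 1976.
April has 30 days — 14 days to the end of April leaves 21.
21 days into May → May 21, 1976.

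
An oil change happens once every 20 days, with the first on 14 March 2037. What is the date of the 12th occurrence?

20 October 2037

The 12th occurrence is 11 intervals after the first: 11 × 20 = 220 days after 14 March 2037.
March has 31 days — 17 days to the end of March leaves 203.
April has 30 days (173 left).
May has 31 days (142 left).
June has 30 days (112 left).
July has 31 days (81 left).
August has 31 days (50 left).
September has 30 days (20 left).
20 days into October → 20 October 2037.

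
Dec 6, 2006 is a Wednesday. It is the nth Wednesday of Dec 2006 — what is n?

1st

Day 6 falls in week ⌈6/7⌉ of the month.
Days 1–7 hold the 1st Wednesday, 8–14 the 2nd, 15–21 the 3rd, 22–28 the 4th, 29–31 the 5th.
6 is in the range for the 1st.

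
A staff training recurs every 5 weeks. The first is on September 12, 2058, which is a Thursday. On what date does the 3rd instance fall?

November 21, 2058

The 3rd occurrence is 2 intervals after the first: 2 × 35 = 70 days after September 12, 2058.
September has 30 days — 18 days to the end of September leaves 52.
October has 31 days (21 left).
21 days into November → November 21, 2058.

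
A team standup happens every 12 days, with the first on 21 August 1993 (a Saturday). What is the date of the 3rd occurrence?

14 September 1993

The 3rd occurrence is 2 intervals after the first: 2 × 12 = 24 days after 21 August 1993.
August has 31 days — 10 days to the end of August leaves 14.
14 days into September → 14 September 1993.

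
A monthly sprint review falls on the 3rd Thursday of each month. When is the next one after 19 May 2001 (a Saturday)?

21 June 2001

May 2001 starts on a Tuesday; its first Thursday is the 3rd, so the 3rd Thursday is the 17th — 17 May 2001.
That is not after 19 May 2001, so look at June 2001.
June 2001 starts on a Friday; its first Thursday is the 7th, so the 3rd Thursday is the 21st — 21 June 2001.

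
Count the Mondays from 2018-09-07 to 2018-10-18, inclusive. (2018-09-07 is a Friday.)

6

2018-09-07 is a Friday; the first Monday on or after it is 2018-09-10 (3 days later).
From 2018-09-10 to 2018-10-18: 20 + 18 = 38 days (rest of September, October).
38 ÷ 7 = 5 full weeks with remainder 3, so 5 more Mondays after the first → 6.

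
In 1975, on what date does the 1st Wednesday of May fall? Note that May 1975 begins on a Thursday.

May 1975 begins on a Thursday, so the first Wednesday is May 7 (6 days later).

7 May 1975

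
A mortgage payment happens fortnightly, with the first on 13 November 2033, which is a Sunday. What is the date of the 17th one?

The 17th occurrence is 16 intervals after the first: 16 × 14 = 224 days after 13 November 2033.
November has 30 days — 17 days to the end of November leaves 207.
December has 31 days (176 left).
January has 31 days (145 left).
February has 28 days (117 left).
March has 31 days (86 left).
April has 30 days (56 left).
May has 31 days (25 left).
25 days into June → 25 June 2034.

25 June 2034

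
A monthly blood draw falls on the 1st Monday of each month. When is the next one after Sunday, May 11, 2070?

May 2070 starts on a Thursday, so its 1st Monday is May 5, 2070 (4 days in).
That is not after May 11, 2070, so look at June 2070.
June 2070 starts on a Sunday, so its 1st Monday is June 2, 2070 (1 day in).

June 2, 2070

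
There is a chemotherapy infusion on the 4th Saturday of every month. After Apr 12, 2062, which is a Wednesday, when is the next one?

Apr 2062 starts on a Saturday; its first Saturday is the 1st, so the 4th Saturday is the 22nd — Apr 22, 2062.
Apr 22, 2062 is after Apr 12, 2062, so that is the next one.

Apr 22, 2062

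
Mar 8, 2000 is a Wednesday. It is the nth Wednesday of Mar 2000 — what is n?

Day 8 falls in week ⌈8/7⌉ of the month.
Days 1–7 hold the 1st Wednesday, 8–14 the 2nd, 15–21 the 3rd, 22–28 the 4th, 29–31 the 5th.
8 is in the range for the 2nd.

2nd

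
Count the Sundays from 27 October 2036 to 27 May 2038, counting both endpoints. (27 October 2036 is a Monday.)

82

27 October 2036 is a Monday; the first Sunday on or after it is 2 November 2036 (6 days later).
From 2 November 2036 to 27 May 2038: 59 + 365 + 147 = 571 days (rest of 2036, 2037, to 27 May 2038 in 2038).
571 ÷ 7 = 81 full weeks with remainder 4, so 81 more Sundays after the first → 82.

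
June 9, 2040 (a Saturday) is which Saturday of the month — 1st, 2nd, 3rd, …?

2nd

Day 9 falls in week ⌈9/7⌉ of the month.
Days 1–7 hold the 1st Saturday, 8–14 the 2nd, 15–21 the 3rd, 22–28 the 4th, 29–31 the 5th.
9 is in the range for the 2nd.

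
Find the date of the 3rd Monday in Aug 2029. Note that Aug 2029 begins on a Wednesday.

Aug 20, 2029

Aug 2029 begins on a Wednesday, so the first Monday is Aug 6 (5 days later).
The 3rd Monday is 2 weeks later: 6 + 14 = 20.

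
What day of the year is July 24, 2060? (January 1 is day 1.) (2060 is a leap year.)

Days in months before July: 31 + 29 + 31 + 30 + 31 + 30 = 182.
Plus 24 days into July → day 206.

206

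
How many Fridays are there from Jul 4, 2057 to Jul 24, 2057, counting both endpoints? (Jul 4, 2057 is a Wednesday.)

3

Jul 4, 2057 is a Wednesday; the first Friday on or after it is Jul 6, 2057 (2 days later).
From Jul 6, 2057 to Jul 24, 2057 is 24 − 6 = 18 days.
18 ÷ 7 = 2 full weeks with remainder 4, so 2 more Fridays after the first → 3.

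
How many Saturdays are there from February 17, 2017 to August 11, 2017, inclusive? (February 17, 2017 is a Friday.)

25

February 17, 2017 is a Friday; the first Saturday on or after it is February 18, 2017 (1 day later).
From February 18, 2017 to August 11, 2017: 10 + 31 + 30 + 31 + 30 + 31 + 11 = 174 days (rest of February, March, April, May, June, July, August).
174 ÷ 7 = 24 full weeks with remainder 6, so 24 more Saturdays after the first → 25.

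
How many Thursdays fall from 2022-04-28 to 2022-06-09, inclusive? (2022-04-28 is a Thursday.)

2022-04-28 is a Thursday; the first Thursday on or after it is 2022-04-28.
From 2022-04-28 to 2022-06-09: 2 + 31 + 9 = 42 days (rest of April, May, June).
42 ÷ 7 = 6 full weeks with remainder 0, so 6 more Thursdays after the first → 7.

7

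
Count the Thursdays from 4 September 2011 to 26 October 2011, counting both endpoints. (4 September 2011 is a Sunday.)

7

4 September 2011 is a Sunday; the first Thursday on or after it is 8 September 2011 (4 days later).
From 8 September 2011 to 26 October 2011: 22 + 26 = 48 days (rest of September, October).
48 ÷ 7 = 6 full weeks with remainder 6, so 6 more Thursdays after the first → 7.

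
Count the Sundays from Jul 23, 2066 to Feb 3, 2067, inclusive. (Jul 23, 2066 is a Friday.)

Jul 23, 2066 is a Friday; the first Sunday on or after it is Jul 25, 2066 (2 days later).
From Jul 25, 2066 to Feb 3, 2067: 6 + 31 + 30 + 31 + 30 + 31 + 31 + 3 = 193 days (rest of Jul, Aug, Sep, Oct, Nov, Dec, Jan, Feb).
193 ÷ 7 = 27 full weeks with remainder 4, so 27 more Sundays after the first → 28.

28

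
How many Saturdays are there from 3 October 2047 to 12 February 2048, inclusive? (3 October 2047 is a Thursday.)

19

3 October 2047 is a Thursday; the first Saturday on or after it is 5 October 2047 (2 days later).
From 5 October 2047 to 12 February 2048: 26 + 30 + 31 + 31 + 12 = 130 days (rest of October, November, December, January, February).
130 ÷ 7 = 18 full weeks with remainder 4, so 18 more Saturdays after the first → 19.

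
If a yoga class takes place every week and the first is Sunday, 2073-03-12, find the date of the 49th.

The 49th occurrence is 48 intervals after the first: 48 × 7 = 336 days after 2073-03-12.
March has 31 days — 19 days to the end of March leaves 317.
April has 30 days (287 left).
May has 31 days (256 left).
June has 30 days (226 left).
July has 31 days (195 left).
August has 31 days (164 left).
September has 30 days (134 left).
October has 31 days (103 left).
November has 30 days (73 left).
December has 31 days (42 left).
January has 31 days (11 left).
11 days into February → 2074-02-11.

2074-02-11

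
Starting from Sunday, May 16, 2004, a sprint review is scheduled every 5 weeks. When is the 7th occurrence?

Dec 12, 2004

The 7th occurrence is 6 intervals after the first: 6 × 35 = 210 days after May 16, 2004.
May has 31 days — 15 days to the end of May leaves 195.
Jun has 30 days (165 left).
Jul has 31 days (134 left).
Aug has 31 days (103 left).
Sep has 30 days (73 left).
Oct has 31 days (42 left).
Nov has 30 days (12 left).
12 days into Dec → Dec 12, 2004.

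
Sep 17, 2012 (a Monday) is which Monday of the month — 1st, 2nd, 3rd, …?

3rd

Day 17 falls in week ⌈17/7⌉ of the month.
Days 1–7 hold the 1st Monday, 8–14 the 2nd, 15–21 the 3rd, 22–28 the 4th, 29–31 the 5th.
17 is in the range for the 3rd.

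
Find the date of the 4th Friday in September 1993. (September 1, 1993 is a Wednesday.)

September 24, 1993

September 1993 begins on a Wednesday, so the first Friday is September 3 (2 days later).
The 4th Friday is 3 weeks later: 3 + 21 = 24.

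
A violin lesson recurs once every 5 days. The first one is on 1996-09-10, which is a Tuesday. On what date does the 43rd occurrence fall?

1997-04-08

The 43rd occurrence is 42 intervals after the first: 42 × 5 = 210 days after 1996-09-10.
September has 30 days — 20 days to the end of September leaves 190.
October has 31 days (159 left).
November has 30 days (129 left).
December has 31 days (98 left).
January has 31 days (67 left).
February has 28 days (39 left).
March has 31 days (8 left).
8 days into April → 1997-04-08.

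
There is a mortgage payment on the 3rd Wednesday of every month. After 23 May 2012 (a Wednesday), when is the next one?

May 2012 starts on a Tuesday; its first Wednesday is the 2nd, so the 3rd Wednesday is the 16th — 16 May 2012.
That is not after 23 May 2012, so look at June 2012.
June 2012 starts on a Friday; its first Wednesday is the 6th, so the 3rd Wednesday is the 20th — 20 June 2012.

20 June 2012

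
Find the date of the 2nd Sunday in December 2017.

The first Sunday of December 2017 is December 3.
The 2nd Sunday is 1 weeks later: 3 + 7 = 10.

2017-12-10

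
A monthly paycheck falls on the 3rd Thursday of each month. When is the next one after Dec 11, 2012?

Dec 2012 starts on a Saturday; its first Thursday is the 6th, so the 3rd Thursday is the 20th — Dec 20, 2012.
Dec 20, 2012 is after Dec 11, 2012, so that is the next one.

Dec 20, 2012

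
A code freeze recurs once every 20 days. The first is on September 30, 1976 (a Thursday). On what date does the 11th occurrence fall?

The 11th occurrence is 10 intervals after the first: 10 × 20 = 200 days after September 30, 1976.
September has 30 days — 0 days to the end of September leaves 200.
October has 31 days (169 left).
November has 30 days (139 left).
December has 31 days (108 left).
January has 31 days (77 left).
February has 28 days (49 left).
March has 31 days (18 left).
18 days into April → April 18, 1977.

April 18, 1977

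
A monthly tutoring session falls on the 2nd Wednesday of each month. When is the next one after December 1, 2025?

December 2025 starts on a Monday; its first Wednesday is the 3rd, so the 2nd Wednesday is the 10th — December 10, 2025.
December 10, 2025 is after December 1, 2025, so that is the next one.

December 10, 2025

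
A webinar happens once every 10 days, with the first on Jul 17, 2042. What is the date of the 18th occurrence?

The 18th occurrence is 17 intervals after the first: 17 × 10 = 170 days after Jul 17, 2042.
Jul has 31 days — 14 days to the end of Jul leaves 156.
Aug has 31 days (125 left).
Sep has 30 days (95 left).
Oct has 31 days (64 left).
Nov has 30 days (34 left).
Dec has 31 days (3 left).
3 days into Jan → Jan 3, 2043.

Jan 3, 2043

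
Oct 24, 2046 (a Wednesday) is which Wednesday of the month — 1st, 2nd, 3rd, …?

Day 24 falls in week ⌈24/7⌉ of the month.
Days 1–7 hold the 1st Wednesday, 8–14 the 2nd, 15–21 the 3rd, 22–28 the 4th, 29–31 the 5th.
24 is in the range for the 4th.

4th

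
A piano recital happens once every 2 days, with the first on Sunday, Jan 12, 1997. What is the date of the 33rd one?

The 33rd occurrence is 32 intervals after the first: 32 × 2 = 64 days after Jan 12, 1997.
Jan has 31 days — 19 days to the end of Jan leaves 45.
Feb has 28 days (17 left).
17 days into Mar → Mar 17, 1997.

Mar 17, 1997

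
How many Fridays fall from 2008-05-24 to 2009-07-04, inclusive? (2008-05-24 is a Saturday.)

2008-05-24 is a Saturday; the first Friday on or after it is 2008-05-30 (6 days later).
From 2008-05-30 to 2009-07-04: 215 + 185 = 400 days (rest of 2008, to 2009-07-04 in 2009).
400 ÷ 7 = 57 full weeks with remainder 1, so 57 more Fridays after the first → 58.

58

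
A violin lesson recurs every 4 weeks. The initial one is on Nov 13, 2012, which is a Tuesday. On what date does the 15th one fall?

The 15th occurrence is 14 intervals after the first: 14 × 28 = 392 days after Nov 13, 2012.
Nov has 30 days — 17 days to the end of Nov leaves 375.
Dec has 31 days (344 left).
Jan has 31 days (313 left).
Feb has 28 days (285 left).
Mar has 31 days (254 left).
Apr has 30 days (224 left).
May has 31 days (193 left).
Jun has 30 days (163 left).
Jul has 31 days (132 left).
Aug has 31 days (101 left).
Sep has 30 days (71 left).
Oct has 31 days (40 left).
Nov has 30 days (10 left).
10 days into Dec → Dec 10, 2013.

Dec 10, 2013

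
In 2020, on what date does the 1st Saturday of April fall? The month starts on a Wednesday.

April 2020 begins on a Wednesday, so the first Saturday is April 4 (3 days later).

4 April 2020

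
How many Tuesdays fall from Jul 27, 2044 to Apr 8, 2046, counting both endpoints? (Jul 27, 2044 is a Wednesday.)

Jul 27, 2044 is a Wednesday; the first Tuesday on or after it is Aug 2, 2044 (6 days later).
From Aug 2, 2044 to Apr 8, 2046: 151 + 365 + 98 = 614 days (rest of 2044, 2045, to Apr 8, 2046 in 2046).
614 ÷ 7 = 87 full weeks with remainder 5, so 87 more Tuesdays after the first → 88.

88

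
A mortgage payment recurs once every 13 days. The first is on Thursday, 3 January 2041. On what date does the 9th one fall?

17 April 2041

The 9th occurrence is 8 intervals after the first: 8 × 13 = 104 days after 3 January 2041.
January has 31 days — 28 days to the end of January leaves 76.
February has 28 days (48 left).
March has 31 days (17 left).
17 days into April → 17 April 2041.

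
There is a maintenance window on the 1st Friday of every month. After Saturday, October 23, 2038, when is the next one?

October 2038 starts on a Friday, so its 1st Friday is October 1, 2038.
That is not after October 23, 2038, so look at November 2038.
November 2038 starts on a Monday, so its 1st Friday is November 5, 2038 (4 days in).

November 5, 2038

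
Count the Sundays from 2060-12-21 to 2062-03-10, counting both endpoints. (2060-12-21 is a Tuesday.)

63

2060-12-21 is a Tuesday; the first Sunday on or after it is 2060-12-26 (5 days later).
From 2060-12-26 to 2062-03-10: 5 + 365 + 69 = 439 days (rest of 2060, 2061, to 2062-03-10 in 2062).
439 ÷ 7 = 62 full weeks with remainder 5, so 62 more Sundays after the first → 63.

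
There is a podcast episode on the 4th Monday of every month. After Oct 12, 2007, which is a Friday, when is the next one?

Oct 2007 starts on a Monday; its first Monday is the 1st, so the 4th Monday is the 22nd — Oct 22, 2007.
Oct 22, 2007 is after Oct 12, 2007, so that is the next one.

Oct 22, 2007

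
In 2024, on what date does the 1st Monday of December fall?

December 2024 begins on a Sunday, so the first Monday is December 2 (1 day later).

December 2, 2024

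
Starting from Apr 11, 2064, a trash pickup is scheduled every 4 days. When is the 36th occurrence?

Aug 29, 2064

The 36th occurrence is 35 intervals after the first: 35 × 4 = 140 days after Apr 11, 2064.
Apr has 30 days — 19 days to the end of Apr leaves 121.
May has 31 days (90 left).
Jun has 30 days (60 left).
Jul has 31 days (29 left).
29 days into Aug → Aug 29, 2064.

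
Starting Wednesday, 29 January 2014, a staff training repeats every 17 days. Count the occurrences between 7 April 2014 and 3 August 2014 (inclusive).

7

Occurrences land 17·i days after 29 January 2014 for i = 0, 1, 2, …
7 April 2014 is 68 days after the start; 68 ÷ 17 = 4 remainder 0. First occurrence in the window: #5 on 7 April 2014 (4×17 = 68 days in).
3 August 2014 is 186 days after the start; 186 ÷ 17 = 10 remainder 16. Last occurrence in the window: #11 on 18 July 2014.
Occurrences #5 through #11: 7 in total.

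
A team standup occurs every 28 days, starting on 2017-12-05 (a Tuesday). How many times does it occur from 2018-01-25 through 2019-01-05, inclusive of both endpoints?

13

Occurrences land 28·i days after 2017-12-05 for i = 0, 1, 2, …
2018-01-25 is 51 days after the start; 51 ÷ 28 = 1 remainder 23; since the remainder is 23, round up to i = 2. First occurrence in the window: #3 on 2018-01-30 (2×28 = 56 days in).
2019-01-05 is 396 days after the start; 396 ÷ 28 = 14 remainder 4. Last occurrence in the window: #15 on 2019-01-01.
Occurrences #3 through #15: 13 in total.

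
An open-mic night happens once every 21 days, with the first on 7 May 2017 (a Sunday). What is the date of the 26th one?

14 October 2018

The 26th occurrence is 25 intervals after the first: 25 × 21 = 525 days after 7 May 2017.
May has 31 days — 24 days to the end of May leaves 501.
From end of May to end of 2017 is 214 days (287 left).
January has 31 days (256 left).
February has 28 days (228 left).
March has 31 days (197 left).
April has 30 days (167 left).
May has 31 days (136 left).
June has 30 days (106 left).
July has 31 days (75 left).
August has 31 days (44 left).
September has 30 days (14 left).
14 days into October → 14 October 2018.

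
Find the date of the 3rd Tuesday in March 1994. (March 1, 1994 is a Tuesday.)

March 15, 1994

March 1994 begins on a Tuesday, so the first Tuesday is March 1.
The 3rd Tuesday is 2 weeks later: 1 + 14 = 15.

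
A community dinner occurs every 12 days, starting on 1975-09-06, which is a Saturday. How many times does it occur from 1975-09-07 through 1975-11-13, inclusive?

Occurrences land 12·i days after 1975-09-06 for i = 0, 1, 2, …
1975-09-07 is 1 day after the start; 1 ÷ 12 = 0 remainder 1; since the remainder is 1, round up to i = 1. First occurrence in the window: #2 on 1975-09-18 (1×12 = 12 days in).
1975-11-13 is 68 days after the start; 68 ÷ 12 = 5 remainder 8. Last occurrence in the window: #6 on 1975-11-05.
Occurrences #2 through #6: 5 in total.

5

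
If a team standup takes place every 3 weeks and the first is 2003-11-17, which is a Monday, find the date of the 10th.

The 10th occurrence is 9 intervals after the first: 9 × 21 = 189 days after 2003-11-17.
November has 30 days — 13 days to the end of November leaves 176.
December has 31 days (145 left).
January has 31 days (114 left).
February has 29 days (85 left).
March has 31 days (54 left).
April has 30 days (24 left).
24 days into May → 2004-05-24.

2004-05-24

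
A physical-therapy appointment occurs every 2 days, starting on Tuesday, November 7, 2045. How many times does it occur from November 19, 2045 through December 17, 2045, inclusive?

15

Occurrences land 2·i days after November 7, 2045 for i = 0, 1, 2, …
November 19, 2045 is 12 days after the start; 12 ÷ 2 = 6 remainder 0. First occurrence in the window: #7 on November 19, 2045 (6×2 = 12 days in).
December 17, 2045 is 40 days after the start; 40 ÷ 2 = 20 remainder 0. Last occurrence in the window: #21 on December 17, 2045.
Occurrences #7 through #21: 15 in total.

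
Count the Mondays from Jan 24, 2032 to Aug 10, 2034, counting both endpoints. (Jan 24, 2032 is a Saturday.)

Jan 24, 2032 is a Saturday; the first Monday on or after it is Jan 26, 2032 (2 days later).
From Jan 26, 2032 to Aug 10, 2034: 340 + 365 + 222 = 927 days (rest of 2032, 2033, to Aug 10, 2034 in 2034).
927 ÷ 7 = 132 full weeks with remainder 3, so 132 more Mondays after the first → 133.

133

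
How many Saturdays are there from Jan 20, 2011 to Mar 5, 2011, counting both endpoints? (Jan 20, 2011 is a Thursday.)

Jan 20, 2011 is a Thursday; the first Saturday on or after it is Jan 22, 2011 (2 days later).
From Jan 22, 2011 to Mar 5, 2011: 9 + 28 + 5 = 42 days (rest of Jan, Feb, Mar).
42 ÷ 7 = 6 full weeks with remainder 0, so 6 more Saturdays after the first → 7.

7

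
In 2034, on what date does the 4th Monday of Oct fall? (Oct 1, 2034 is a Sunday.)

Oct 23, 2034

Oct 2034 begins on a Sunday, so the first Monday is Oct 2 (1 day later).
The 4th Monday is 3 weeks later: 2 + 21 = 23.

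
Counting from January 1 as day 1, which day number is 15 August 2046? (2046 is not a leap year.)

Days in months before August: 31 + 28 + 31 + 30 + 31 + 30 + 31 = 212.
Plus 15 days into August → day 227.

227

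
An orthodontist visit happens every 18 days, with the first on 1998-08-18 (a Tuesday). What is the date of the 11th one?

The 11th occurrence is 10 intervals after the first: 10 × 18 = 180 days after 1998-08-18.
August has 31 days — 13 days to the end of August leaves 167.
September has 30 days (137 left).
October has 31 days (106 left).
November has 30 days (76 left).
December has 31 days (45 left).
January has 31 days (14 left).
14 days into February → 1999-02-14.

1999-02-14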